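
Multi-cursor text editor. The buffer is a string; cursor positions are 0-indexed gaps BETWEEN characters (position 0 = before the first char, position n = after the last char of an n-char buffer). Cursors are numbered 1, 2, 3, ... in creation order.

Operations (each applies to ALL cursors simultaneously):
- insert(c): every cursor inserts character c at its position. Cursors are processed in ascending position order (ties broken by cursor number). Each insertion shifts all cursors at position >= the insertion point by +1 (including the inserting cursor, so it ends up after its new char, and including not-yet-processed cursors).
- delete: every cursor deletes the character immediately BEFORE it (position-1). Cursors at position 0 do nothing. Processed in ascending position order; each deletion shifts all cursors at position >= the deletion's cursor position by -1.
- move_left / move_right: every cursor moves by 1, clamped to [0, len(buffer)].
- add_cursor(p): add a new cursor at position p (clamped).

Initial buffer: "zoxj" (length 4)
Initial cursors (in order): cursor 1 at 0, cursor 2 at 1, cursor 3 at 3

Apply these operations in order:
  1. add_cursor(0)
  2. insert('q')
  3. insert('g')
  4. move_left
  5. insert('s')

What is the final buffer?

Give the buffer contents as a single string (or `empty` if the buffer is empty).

After op 1 (add_cursor(0)): buffer="zoxj" (len 4), cursors c1@0 c4@0 c2@1 c3@3, authorship ....
After op 2 (insert('q')): buffer="qqzqoxqj" (len 8), cursors c1@2 c4@2 c2@4 c3@7, authorship 14.2..3.
After op 3 (insert('g')): buffer="qqggzqgoxqgj" (len 12), cursors c1@4 c4@4 c2@7 c3@11, authorship 1414.22..33.
After op 4 (move_left): buffer="qqggzqgoxqgj" (len 12), cursors c1@3 c4@3 c2@6 c3@10, authorship 1414.22..33.
After op 5 (insert('s')): buffer="qqgssgzqsgoxqsgj" (len 16), cursors c1@5 c4@5 c2@9 c3@14, authorship 141144.222..333.

Answer: qqgssgzqsgoxqsgj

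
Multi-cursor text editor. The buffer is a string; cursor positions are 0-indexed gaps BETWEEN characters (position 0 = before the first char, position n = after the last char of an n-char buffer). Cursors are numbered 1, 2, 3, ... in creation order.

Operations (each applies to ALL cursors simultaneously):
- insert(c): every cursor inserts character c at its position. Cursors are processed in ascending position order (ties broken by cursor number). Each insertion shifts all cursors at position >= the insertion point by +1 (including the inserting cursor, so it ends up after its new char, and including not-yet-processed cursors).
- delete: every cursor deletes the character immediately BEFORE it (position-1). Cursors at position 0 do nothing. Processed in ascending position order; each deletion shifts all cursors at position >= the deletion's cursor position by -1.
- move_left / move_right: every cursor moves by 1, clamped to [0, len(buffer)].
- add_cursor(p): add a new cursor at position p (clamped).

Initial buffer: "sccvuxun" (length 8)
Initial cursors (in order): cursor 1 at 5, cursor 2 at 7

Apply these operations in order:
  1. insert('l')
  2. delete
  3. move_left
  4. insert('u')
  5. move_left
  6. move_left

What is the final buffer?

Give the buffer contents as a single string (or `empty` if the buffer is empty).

Answer: sccvuuxuun

Derivation:
After op 1 (insert('l')): buffer="sccvulxuln" (len 10), cursors c1@6 c2@9, authorship .....1..2.
After op 2 (delete): buffer="sccvuxun" (len 8), cursors c1@5 c2@7, authorship ........
After op 3 (move_left): buffer="sccvuxun" (len 8), cursors c1@4 c2@6, authorship ........
After op 4 (insert('u')): buffer="sccvuuxuun" (len 10), cursors c1@5 c2@8, authorship ....1..2..
After op 5 (move_left): buffer="sccvuuxuun" (len 10), cursors c1@4 c2@7, authorship ....1..2..
After op 6 (move_left): buffer="sccvuuxuun" (len 10), cursors c1@3 c2@6, authorship ....1..2..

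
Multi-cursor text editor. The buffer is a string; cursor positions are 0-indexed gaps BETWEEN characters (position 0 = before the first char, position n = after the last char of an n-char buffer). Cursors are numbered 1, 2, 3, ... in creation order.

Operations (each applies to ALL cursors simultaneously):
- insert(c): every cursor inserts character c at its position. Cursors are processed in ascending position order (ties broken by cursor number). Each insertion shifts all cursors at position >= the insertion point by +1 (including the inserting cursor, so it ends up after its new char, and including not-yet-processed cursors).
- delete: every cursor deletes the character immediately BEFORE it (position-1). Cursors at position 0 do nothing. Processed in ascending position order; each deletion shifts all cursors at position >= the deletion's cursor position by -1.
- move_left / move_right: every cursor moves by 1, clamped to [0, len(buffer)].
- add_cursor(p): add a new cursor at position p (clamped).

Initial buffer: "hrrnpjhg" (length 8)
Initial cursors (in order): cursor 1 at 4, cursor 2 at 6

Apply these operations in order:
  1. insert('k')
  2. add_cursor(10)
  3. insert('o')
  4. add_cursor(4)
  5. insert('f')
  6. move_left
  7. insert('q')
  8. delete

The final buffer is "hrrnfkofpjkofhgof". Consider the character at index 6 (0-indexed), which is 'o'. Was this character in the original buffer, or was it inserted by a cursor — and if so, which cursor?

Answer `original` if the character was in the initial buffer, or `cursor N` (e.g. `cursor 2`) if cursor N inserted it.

After op 1 (insert('k')): buffer="hrrnkpjkhg" (len 10), cursors c1@5 c2@8, authorship ....1..2..
After op 2 (add_cursor(10)): buffer="hrrnkpjkhg" (len 10), cursors c1@5 c2@8 c3@10, authorship ....1..2..
After op 3 (insert('o')): buffer="hrrnkopjkohgo" (len 13), cursors c1@6 c2@10 c3@13, authorship ....11..22..3
After op 4 (add_cursor(4)): buffer="hrrnkopjkohgo" (len 13), cursors c4@4 c1@6 c2@10 c3@13, authorship ....11..22..3
After op 5 (insert('f')): buffer="hrrnfkofpjkofhgof" (len 17), cursors c4@5 c1@8 c2@13 c3@17, authorship ....4111..222..33
After op 6 (move_left): buffer="hrrnfkofpjkofhgof" (len 17), cursors c4@4 c1@7 c2@12 c3@16, authorship ....4111..222..33
After op 7 (insert('q')): buffer="hrrnqfkoqfpjkoqfhgoqf" (len 21), cursors c4@5 c1@9 c2@15 c3@20, authorship ....441111..2222..333
After op 8 (delete): buffer="hrrnfkofpjkofhgof" (len 17), cursors c4@4 c1@7 c2@12 c3@16, authorship ....4111..222..33
Authorship (.=original, N=cursor N): . . . . 4 1 1 1 . . 2 2 2 . . 3 3
Index 6: author = 1

Answer: cursor 1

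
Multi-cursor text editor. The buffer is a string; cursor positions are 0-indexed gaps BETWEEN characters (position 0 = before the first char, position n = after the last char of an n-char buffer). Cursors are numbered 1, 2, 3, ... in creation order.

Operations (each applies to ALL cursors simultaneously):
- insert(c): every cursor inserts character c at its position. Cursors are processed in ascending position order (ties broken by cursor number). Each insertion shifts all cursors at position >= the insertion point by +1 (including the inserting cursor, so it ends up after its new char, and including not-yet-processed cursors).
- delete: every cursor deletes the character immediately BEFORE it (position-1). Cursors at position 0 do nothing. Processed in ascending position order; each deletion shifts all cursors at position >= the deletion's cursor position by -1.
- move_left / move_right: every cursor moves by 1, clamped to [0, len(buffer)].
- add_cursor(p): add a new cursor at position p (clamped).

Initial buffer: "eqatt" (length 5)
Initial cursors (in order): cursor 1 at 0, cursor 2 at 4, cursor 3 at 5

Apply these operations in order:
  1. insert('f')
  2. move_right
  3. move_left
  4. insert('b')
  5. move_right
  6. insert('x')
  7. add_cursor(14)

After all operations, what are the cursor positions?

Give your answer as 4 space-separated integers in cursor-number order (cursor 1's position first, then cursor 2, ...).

After op 1 (insert('f')): buffer="feqatftf" (len 8), cursors c1@1 c2@6 c3@8, authorship 1....2.3
After op 2 (move_right): buffer="feqatftf" (len 8), cursors c1@2 c2@7 c3@8, authorship 1....2.3
After op 3 (move_left): buffer="feqatftf" (len 8), cursors c1@1 c2@6 c3@7, authorship 1....2.3
After op 4 (insert('b')): buffer="fbeqatfbtbf" (len 11), cursors c1@2 c2@8 c3@10, authorship 11....22.33
After op 5 (move_right): buffer="fbeqatfbtbf" (len 11), cursors c1@3 c2@9 c3@11, authorship 11....22.33
After op 6 (insert('x')): buffer="fbexqatfbtxbfx" (len 14), cursors c1@4 c2@11 c3@14, authorship 11.1...22.2333
After op 7 (add_cursor(14)): buffer="fbexqatfbtxbfx" (len 14), cursors c1@4 c2@11 c3@14 c4@14, authorship 11.1...22.2333

Answer: 4 11 14 14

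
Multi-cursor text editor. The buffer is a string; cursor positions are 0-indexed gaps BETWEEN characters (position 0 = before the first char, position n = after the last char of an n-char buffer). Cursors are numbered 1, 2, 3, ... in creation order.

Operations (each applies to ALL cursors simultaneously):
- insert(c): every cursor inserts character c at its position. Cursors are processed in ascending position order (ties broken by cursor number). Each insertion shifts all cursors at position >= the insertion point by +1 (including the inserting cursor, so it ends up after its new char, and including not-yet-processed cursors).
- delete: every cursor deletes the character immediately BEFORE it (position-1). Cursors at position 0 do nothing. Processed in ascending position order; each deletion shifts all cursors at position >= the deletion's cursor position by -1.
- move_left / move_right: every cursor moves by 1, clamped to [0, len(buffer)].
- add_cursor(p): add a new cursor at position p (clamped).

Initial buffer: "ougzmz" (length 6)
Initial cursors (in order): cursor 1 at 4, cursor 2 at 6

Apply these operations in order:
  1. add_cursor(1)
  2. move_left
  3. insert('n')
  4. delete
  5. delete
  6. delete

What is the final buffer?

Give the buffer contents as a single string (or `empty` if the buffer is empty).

Answer: oz

Derivation:
After op 1 (add_cursor(1)): buffer="ougzmz" (len 6), cursors c3@1 c1@4 c2@6, authorship ......
After op 2 (move_left): buffer="ougzmz" (len 6), cursors c3@0 c1@3 c2@5, authorship ......
After op 3 (insert('n')): buffer="nougnzmnz" (len 9), cursors c3@1 c1@5 c2@8, authorship 3...1..2.
After op 4 (delete): buffer="ougzmz" (len 6), cursors c3@0 c1@3 c2@5, authorship ......
After op 5 (delete): buffer="ouzz" (len 4), cursors c3@0 c1@2 c2@3, authorship ....
After op 6 (delete): buffer="oz" (len 2), cursors c3@0 c1@1 c2@1, authorship ..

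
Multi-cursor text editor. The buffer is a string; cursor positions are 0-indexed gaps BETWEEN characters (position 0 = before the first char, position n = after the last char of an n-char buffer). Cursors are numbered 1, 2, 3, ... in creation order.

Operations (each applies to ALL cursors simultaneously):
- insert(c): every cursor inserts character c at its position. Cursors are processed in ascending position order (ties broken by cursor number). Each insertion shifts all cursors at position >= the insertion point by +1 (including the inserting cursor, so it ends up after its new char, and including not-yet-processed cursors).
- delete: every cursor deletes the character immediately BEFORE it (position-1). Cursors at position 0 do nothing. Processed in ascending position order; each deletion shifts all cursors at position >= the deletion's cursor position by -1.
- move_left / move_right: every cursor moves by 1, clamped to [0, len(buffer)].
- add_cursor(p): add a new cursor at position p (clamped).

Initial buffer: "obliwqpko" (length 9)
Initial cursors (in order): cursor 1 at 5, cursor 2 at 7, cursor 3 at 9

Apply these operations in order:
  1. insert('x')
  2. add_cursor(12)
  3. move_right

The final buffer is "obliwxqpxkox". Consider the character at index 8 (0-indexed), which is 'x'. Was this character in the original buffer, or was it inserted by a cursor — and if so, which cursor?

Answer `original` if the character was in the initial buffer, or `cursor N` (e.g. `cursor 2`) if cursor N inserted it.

After op 1 (insert('x')): buffer="obliwxqpxkox" (len 12), cursors c1@6 c2@9 c3@12, authorship .....1..2..3
After op 2 (add_cursor(12)): buffer="obliwxqpxkox" (len 12), cursors c1@6 c2@9 c3@12 c4@12, authorship .....1..2..3
After op 3 (move_right): buffer="obliwxqpxkox" (len 12), cursors c1@7 c2@10 c3@12 c4@12, authorship .....1..2..3
Authorship (.=original, N=cursor N): . . . . . 1 . . 2 . . 3
Index 8: author = 2

Answer: cursor 2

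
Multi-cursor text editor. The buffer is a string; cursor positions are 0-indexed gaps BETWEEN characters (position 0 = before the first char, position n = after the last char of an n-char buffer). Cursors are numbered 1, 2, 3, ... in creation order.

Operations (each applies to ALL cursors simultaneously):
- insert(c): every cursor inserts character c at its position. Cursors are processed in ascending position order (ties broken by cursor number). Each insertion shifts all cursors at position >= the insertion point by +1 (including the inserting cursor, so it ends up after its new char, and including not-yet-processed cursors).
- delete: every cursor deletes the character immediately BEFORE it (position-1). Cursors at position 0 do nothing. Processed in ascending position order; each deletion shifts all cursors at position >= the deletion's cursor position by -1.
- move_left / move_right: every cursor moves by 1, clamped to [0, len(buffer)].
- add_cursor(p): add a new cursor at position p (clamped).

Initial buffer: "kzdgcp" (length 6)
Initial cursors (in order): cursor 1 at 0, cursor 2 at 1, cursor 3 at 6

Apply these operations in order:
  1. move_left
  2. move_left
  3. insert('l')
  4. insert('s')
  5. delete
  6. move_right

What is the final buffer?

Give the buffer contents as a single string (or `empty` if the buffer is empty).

After op 1 (move_left): buffer="kzdgcp" (len 6), cursors c1@0 c2@0 c3@5, authorship ......
After op 2 (move_left): buffer="kzdgcp" (len 6), cursors c1@0 c2@0 c3@4, authorship ......
After op 3 (insert('l')): buffer="llkzdglcp" (len 9), cursors c1@2 c2@2 c3@7, authorship 12....3..
After op 4 (insert('s')): buffer="llsskzdglscp" (len 12), cursors c1@4 c2@4 c3@10, authorship 1212....33..
After op 5 (delete): buffer="llkzdglcp" (len 9), cursors c1@2 c2@2 c3@7, authorship 12....3..
After op 6 (move_right): buffer="llkzdglcp" (len 9), cursors c1@3 c2@3 c3@8, authorship 12....3..

Answer: llkzdglcp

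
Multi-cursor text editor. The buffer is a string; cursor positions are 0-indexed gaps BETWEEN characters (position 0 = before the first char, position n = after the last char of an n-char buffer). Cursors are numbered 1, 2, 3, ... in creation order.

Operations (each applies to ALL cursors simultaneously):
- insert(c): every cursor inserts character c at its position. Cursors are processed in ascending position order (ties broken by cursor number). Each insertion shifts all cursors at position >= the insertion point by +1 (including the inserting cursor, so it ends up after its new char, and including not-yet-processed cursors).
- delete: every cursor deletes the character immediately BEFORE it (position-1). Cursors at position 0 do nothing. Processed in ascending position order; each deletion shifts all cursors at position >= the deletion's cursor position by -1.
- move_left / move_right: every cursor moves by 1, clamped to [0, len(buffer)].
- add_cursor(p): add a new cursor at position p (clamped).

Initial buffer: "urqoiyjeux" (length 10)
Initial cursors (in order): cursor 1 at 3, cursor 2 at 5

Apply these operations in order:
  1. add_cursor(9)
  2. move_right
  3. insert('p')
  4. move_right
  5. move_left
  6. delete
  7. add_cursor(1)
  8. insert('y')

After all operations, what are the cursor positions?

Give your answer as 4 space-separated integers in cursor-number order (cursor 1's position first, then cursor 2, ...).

After op 1 (add_cursor(9)): buffer="urqoiyjeux" (len 10), cursors c1@3 c2@5 c3@9, authorship ..........
After op 2 (move_right): buffer="urqoiyjeux" (len 10), cursors c1@4 c2@6 c3@10, authorship ..........
After op 3 (insert('p')): buffer="urqopiypjeuxp" (len 13), cursors c1@5 c2@8 c3@13, authorship ....1..2....3
After op 4 (move_right): buffer="urqopiypjeuxp" (len 13), cursors c1@6 c2@9 c3@13, authorship ....1..2....3
After op 5 (move_left): buffer="urqopiypjeuxp" (len 13), cursors c1@5 c2@8 c3@12, authorship ....1..2....3
After op 6 (delete): buffer="urqoiyjeup" (len 10), cursors c1@4 c2@6 c3@9, authorship .........3
After op 7 (add_cursor(1)): buffer="urqoiyjeup" (len 10), cursors c4@1 c1@4 c2@6 c3@9, authorship .........3
After op 8 (insert('y')): buffer="uyrqoyiyyjeuyp" (len 14), cursors c4@2 c1@6 c2@9 c3@13, authorship .4...1..2...33

Answer: 6 9 13 2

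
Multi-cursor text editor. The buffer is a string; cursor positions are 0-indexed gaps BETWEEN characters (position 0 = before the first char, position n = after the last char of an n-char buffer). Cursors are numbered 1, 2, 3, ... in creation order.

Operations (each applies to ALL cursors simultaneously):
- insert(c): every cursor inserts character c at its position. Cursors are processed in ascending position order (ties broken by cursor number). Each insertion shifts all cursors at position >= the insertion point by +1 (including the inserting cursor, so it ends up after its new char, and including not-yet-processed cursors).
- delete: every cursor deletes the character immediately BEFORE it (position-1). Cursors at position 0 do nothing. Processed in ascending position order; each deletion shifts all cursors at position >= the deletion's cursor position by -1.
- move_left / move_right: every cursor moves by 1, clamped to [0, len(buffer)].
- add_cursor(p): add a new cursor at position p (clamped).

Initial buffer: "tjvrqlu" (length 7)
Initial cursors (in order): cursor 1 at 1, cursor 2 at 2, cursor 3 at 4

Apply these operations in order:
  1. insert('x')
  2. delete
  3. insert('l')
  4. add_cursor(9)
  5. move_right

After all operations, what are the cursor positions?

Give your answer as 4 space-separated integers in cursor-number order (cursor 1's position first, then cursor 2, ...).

Answer: 3 5 8 10

Derivation:
After op 1 (insert('x')): buffer="txjxvrxqlu" (len 10), cursors c1@2 c2@4 c3@7, authorship .1.2..3...
After op 2 (delete): buffer="tjvrqlu" (len 7), cursors c1@1 c2@2 c3@4, authorship .......
After op 3 (insert('l')): buffer="tljlvrlqlu" (len 10), cursors c1@2 c2@4 c3@7, authorship .1.2..3...
After op 4 (add_cursor(9)): buffer="tljlvrlqlu" (len 10), cursors c1@2 c2@4 c3@7 c4@9, authorship .1.2..3...
After op 5 (move_right): buffer="tljlvrlqlu" (len 10), cursors c1@3 c2@5 c3@8 c4@10, authorship .1.2..3...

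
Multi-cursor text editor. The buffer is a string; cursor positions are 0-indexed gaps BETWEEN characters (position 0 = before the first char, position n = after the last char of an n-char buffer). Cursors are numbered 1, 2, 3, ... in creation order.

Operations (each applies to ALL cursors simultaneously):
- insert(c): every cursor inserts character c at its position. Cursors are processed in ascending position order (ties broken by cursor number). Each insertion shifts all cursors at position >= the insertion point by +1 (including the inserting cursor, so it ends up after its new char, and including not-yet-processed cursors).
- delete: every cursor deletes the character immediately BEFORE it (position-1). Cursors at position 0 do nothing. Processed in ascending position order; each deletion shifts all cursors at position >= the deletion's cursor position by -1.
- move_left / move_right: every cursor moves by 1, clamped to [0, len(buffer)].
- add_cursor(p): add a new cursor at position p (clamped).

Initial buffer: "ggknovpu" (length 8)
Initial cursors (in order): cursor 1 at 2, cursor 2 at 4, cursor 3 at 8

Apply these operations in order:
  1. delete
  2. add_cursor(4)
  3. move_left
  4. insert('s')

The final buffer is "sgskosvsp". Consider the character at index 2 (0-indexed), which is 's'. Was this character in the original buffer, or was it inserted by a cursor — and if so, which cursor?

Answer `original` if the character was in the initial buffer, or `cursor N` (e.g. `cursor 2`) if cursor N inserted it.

After op 1 (delete): buffer="gkovp" (len 5), cursors c1@1 c2@2 c3@5, authorship .....
After op 2 (add_cursor(4)): buffer="gkovp" (len 5), cursors c1@1 c2@2 c4@4 c3@5, authorship .....
After op 3 (move_left): buffer="gkovp" (len 5), cursors c1@0 c2@1 c4@3 c3@4, authorship .....
After op 4 (insert('s')): buffer="sgskosvsp" (len 9), cursors c1@1 c2@3 c4@6 c3@8, authorship 1.2..4.3.
Authorship (.=original, N=cursor N): 1 . 2 . . 4 . 3 .
Index 2: author = 2

Answer: cursor 2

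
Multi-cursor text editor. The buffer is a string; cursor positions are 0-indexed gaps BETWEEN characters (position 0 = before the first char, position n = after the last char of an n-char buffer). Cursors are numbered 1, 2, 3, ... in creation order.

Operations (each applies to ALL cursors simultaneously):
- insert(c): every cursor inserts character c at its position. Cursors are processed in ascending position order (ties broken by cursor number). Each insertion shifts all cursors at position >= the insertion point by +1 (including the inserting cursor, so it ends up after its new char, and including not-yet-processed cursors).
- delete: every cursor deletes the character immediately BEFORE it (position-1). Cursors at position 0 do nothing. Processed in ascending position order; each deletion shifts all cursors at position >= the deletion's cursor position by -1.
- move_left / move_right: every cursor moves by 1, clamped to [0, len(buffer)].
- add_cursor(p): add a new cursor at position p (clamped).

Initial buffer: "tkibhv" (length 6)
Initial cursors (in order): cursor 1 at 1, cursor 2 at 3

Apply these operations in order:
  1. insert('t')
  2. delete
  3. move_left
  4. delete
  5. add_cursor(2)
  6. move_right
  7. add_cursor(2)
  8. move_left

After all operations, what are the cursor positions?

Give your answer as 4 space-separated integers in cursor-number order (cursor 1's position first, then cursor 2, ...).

Answer: 0 1 2 1

Derivation:
After op 1 (insert('t')): buffer="ttkitbhv" (len 8), cursors c1@2 c2@5, authorship .1..2...
After op 2 (delete): buffer="tkibhv" (len 6), cursors c1@1 c2@3, authorship ......
After op 3 (move_left): buffer="tkibhv" (len 6), cursors c1@0 c2@2, authorship ......
After op 4 (delete): buffer="tibhv" (len 5), cursors c1@0 c2@1, authorship .....
After op 5 (add_cursor(2)): buffer="tibhv" (len 5), cursors c1@0 c2@1 c3@2, authorship .....
After op 6 (move_right): buffer="tibhv" (len 5), cursors c1@1 c2@2 c3@3, authorship .....
After op 7 (add_cursor(2)): buffer="tibhv" (len 5), cursors c1@1 c2@2 c4@2 c3@3, authorship .....
After op 8 (move_left): buffer="tibhv" (len 5), cursors c1@0 c2@1 c4@1 c3@2, authorship .....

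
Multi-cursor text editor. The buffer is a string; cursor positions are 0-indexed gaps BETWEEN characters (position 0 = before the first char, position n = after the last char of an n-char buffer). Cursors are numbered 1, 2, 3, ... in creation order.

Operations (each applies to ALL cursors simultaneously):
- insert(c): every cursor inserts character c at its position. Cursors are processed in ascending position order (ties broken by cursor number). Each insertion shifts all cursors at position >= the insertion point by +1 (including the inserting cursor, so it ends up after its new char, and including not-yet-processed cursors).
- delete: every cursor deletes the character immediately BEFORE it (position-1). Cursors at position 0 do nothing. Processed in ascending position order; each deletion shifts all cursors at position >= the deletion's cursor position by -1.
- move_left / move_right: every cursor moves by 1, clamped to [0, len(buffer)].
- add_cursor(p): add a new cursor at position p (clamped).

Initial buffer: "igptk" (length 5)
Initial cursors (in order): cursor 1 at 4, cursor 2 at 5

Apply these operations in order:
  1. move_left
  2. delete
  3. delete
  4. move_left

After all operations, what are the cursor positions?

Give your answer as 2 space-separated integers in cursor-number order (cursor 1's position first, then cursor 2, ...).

Answer: 0 0

Derivation:
After op 1 (move_left): buffer="igptk" (len 5), cursors c1@3 c2@4, authorship .....
After op 2 (delete): buffer="igk" (len 3), cursors c1@2 c2@2, authorship ...
After op 3 (delete): buffer="k" (len 1), cursors c1@0 c2@0, authorship .
After op 4 (move_left): buffer="k" (len 1), cursors c1@0 c2@0, authorship .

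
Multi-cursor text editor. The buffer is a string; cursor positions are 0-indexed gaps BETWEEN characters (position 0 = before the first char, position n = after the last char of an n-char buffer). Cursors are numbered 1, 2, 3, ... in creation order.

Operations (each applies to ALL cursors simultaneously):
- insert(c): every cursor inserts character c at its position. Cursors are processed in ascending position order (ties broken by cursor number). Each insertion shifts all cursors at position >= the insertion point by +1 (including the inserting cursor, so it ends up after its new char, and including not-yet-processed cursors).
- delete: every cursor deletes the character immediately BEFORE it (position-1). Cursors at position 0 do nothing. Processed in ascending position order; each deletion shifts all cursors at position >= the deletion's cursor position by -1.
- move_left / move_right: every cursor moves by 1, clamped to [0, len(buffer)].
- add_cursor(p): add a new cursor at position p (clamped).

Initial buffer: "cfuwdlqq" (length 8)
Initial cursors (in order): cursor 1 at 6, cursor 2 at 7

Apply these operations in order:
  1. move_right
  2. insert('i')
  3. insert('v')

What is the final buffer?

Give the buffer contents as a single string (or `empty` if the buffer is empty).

Answer: cfuwdlqivqiv

Derivation:
After op 1 (move_right): buffer="cfuwdlqq" (len 8), cursors c1@7 c2@8, authorship ........
After op 2 (insert('i')): buffer="cfuwdlqiqi" (len 10), cursors c1@8 c2@10, authorship .......1.2
After op 3 (insert('v')): buffer="cfuwdlqivqiv" (len 12), cursors c1@9 c2@12, authorship .......11.22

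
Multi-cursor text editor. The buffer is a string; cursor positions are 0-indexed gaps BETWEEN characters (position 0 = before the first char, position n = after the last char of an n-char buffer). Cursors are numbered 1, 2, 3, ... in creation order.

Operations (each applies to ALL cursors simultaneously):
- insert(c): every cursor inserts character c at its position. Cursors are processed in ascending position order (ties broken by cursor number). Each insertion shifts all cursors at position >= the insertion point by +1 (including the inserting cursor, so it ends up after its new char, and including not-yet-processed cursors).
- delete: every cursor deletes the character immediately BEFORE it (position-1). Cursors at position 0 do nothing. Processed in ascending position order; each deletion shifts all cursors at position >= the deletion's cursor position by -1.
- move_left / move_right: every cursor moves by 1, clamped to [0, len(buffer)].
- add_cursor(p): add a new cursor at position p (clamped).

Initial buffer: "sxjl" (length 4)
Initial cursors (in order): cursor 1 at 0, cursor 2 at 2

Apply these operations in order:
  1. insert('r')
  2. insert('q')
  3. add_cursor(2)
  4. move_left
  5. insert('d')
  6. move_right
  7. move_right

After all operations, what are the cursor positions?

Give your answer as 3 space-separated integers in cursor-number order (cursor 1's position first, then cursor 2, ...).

After op 1 (insert('r')): buffer="rsxrjl" (len 6), cursors c1@1 c2@4, authorship 1..2..
After op 2 (insert('q')): buffer="rqsxrqjl" (len 8), cursors c1@2 c2@6, authorship 11..22..
After op 3 (add_cursor(2)): buffer="rqsxrqjl" (len 8), cursors c1@2 c3@2 c2@6, authorship 11..22..
After op 4 (move_left): buffer="rqsxrqjl" (len 8), cursors c1@1 c3@1 c2@5, authorship 11..22..
After op 5 (insert('d')): buffer="rddqsxrdqjl" (len 11), cursors c1@3 c3@3 c2@8, authorship 1131..222..
After op 6 (move_right): buffer="rddqsxrdqjl" (len 11), cursors c1@4 c3@4 c2@9, authorship 1131..222..
After op 7 (move_right): buffer="rddqsxrdqjl" (len 11), cursors c1@5 c3@5 c2@10, authorship 1131..222..

Answer: 5 10 5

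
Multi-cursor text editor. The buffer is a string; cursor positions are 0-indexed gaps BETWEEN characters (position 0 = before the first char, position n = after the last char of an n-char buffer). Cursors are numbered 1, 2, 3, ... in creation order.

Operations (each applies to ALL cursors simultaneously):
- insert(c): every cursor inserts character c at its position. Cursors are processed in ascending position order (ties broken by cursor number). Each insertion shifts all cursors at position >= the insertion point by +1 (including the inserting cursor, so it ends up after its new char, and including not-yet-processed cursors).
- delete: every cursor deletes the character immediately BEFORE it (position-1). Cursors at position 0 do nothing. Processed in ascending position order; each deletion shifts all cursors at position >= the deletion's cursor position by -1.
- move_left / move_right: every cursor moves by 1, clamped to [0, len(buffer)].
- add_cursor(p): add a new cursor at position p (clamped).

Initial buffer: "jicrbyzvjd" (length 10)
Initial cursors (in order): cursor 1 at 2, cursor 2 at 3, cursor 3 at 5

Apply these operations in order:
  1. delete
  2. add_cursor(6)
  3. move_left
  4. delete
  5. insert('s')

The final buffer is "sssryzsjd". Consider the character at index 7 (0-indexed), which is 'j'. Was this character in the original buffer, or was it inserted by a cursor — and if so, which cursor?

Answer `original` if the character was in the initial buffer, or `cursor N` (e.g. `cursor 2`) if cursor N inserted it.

After op 1 (delete): buffer="jryzvjd" (len 7), cursors c1@1 c2@1 c3@2, authorship .......
After op 2 (add_cursor(6)): buffer="jryzvjd" (len 7), cursors c1@1 c2@1 c3@2 c4@6, authorship .......
After op 3 (move_left): buffer="jryzvjd" (len 7), cursors c1@0 c2@0 c3@1 c4@5, authorship .......
After op 4 (delete): buffer="ryzjd" (len 5), cursors c1@0 c2@0 c3@0 c4@3, authorship .....
After op 5 (insert('s')): buffer="sssryzsjd" (len 9), cursors c1@3 c2@3 c3@3 c4@7, authorship 123...4..
Authorship (.=original, N=cursor N): 1 2 3 . . . 4 . .
Index 7: author = original

Answer: original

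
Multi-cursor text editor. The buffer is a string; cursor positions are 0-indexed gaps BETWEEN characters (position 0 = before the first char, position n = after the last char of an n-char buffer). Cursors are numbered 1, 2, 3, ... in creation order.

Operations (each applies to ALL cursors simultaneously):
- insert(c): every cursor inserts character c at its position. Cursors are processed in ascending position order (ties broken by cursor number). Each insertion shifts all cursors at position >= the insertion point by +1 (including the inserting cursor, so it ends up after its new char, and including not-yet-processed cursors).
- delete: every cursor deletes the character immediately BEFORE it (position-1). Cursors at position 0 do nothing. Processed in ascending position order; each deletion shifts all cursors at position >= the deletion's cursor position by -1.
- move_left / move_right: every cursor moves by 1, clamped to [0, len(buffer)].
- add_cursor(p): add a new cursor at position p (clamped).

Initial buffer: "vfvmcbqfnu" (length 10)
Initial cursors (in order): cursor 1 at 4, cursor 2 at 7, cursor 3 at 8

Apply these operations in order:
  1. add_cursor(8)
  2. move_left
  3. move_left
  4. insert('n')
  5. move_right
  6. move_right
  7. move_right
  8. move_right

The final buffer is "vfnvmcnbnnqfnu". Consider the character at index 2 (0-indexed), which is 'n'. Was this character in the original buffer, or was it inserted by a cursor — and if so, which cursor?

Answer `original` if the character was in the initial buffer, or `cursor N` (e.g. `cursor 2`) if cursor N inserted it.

Answer: cursor 1

Derivation:
After op 1 (add_cursor(8)): buffer="vfvmcbqfnu" (len 10), cursors c1@4 c2@7 c3@8 c4@8, authorship ..........
After op 2 (move_left): buffer="vfvmcbqfnu" (len 10), cursors c1@3 c2@6 c3@7 c4@7, authorship ..........
After op 3 (move_left): buffer="vfvmcbqfnu" (len 10), cursors c1@2 c2@5 c3@6 c4@6, authorship ..........
After op 4 (insert('n')): buffer="vfnvmcnbnnqfnu" (len 14), cursors c1@3 c2@7 c3@10 c4@10, authorship ..1...2.34....
After op 5 (move_right): buffer="vfnvmcnbnnqfnu" (len 14), cursors c1@4 c2@8 c3@11 c4@11, authorship ..1...2.34....
After op 6 (move_right): buffer="vfnvmcnbnnqfnu" (len 14), cursors c1@5 c2@9 c3@12 c4@12, authorship ..1...2.34....
After op 7 (move_right): buffer="vfnvmcnbnnqfnu" (len 14), cursors c1@6 c2@10 c3@13 c4@13, authorship ..1...2.34....
After op 8 (move_right): buffer="vfnvmcnbnnqfnu" (len 14), cursors c1@7 c2@11 c3@14 c4@14, authorship ..1...2.34....
Authorship (.=original, N=cursor N): . . 1 . . . 2 . 3 4 . . . .
Index 2: author = 1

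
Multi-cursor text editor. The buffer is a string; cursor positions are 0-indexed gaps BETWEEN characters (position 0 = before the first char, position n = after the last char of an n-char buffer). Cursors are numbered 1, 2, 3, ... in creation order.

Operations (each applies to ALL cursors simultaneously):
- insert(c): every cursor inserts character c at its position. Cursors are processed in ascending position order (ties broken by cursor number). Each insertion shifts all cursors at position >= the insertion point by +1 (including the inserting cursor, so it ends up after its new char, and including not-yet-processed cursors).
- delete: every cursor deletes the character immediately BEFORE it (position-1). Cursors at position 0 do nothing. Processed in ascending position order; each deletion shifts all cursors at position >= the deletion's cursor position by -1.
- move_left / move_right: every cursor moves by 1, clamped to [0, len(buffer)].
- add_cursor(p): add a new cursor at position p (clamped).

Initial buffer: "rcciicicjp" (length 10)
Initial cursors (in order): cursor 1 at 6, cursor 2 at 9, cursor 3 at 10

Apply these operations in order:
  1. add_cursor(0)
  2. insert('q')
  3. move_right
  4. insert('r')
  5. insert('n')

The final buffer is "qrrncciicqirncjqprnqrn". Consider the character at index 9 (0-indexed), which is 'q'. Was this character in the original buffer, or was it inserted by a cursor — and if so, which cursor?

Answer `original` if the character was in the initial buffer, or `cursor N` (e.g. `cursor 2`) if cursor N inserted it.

After op 1 (add_cursor(0)): buffer="rcciicicjp" (len 10), cursors c4@0 c1@6 c2@9 c3@10, authorship ..........
After op 2 (insert('q')): buffer="qrcciicqicjqpq" (len 14), cursors c4@1 c1@8 c2@12 c3@14, authorship 4......1...2.3
After op 3 (move_right): buffer="qrcciicqicjqpq" (len 14), cursors c4@2 c1@9 c2@13 c3@14, authorship 4......1...2.3
After op 4 (insert('r')): buffer="qrrcciicqircjqprqr" (len 18), cursors c4@3 c1@11 c2@16 c3@18, authorship 4.4.....1.1..2.233
After op 5 (insert('n')): buffer="qrrncciicqirncjqprnqrn" (len 22), cursors c4@4 c1@13 c2@19 c3@22, authorship 4.44.....1.11..2.22333
Authorship (.=original, N=cursor N): 4 . 4 4 . . . . . 1 . 1 1 . . 2 . 2 2 3 3 3
Index 9: author = 1

Answer: cursor 1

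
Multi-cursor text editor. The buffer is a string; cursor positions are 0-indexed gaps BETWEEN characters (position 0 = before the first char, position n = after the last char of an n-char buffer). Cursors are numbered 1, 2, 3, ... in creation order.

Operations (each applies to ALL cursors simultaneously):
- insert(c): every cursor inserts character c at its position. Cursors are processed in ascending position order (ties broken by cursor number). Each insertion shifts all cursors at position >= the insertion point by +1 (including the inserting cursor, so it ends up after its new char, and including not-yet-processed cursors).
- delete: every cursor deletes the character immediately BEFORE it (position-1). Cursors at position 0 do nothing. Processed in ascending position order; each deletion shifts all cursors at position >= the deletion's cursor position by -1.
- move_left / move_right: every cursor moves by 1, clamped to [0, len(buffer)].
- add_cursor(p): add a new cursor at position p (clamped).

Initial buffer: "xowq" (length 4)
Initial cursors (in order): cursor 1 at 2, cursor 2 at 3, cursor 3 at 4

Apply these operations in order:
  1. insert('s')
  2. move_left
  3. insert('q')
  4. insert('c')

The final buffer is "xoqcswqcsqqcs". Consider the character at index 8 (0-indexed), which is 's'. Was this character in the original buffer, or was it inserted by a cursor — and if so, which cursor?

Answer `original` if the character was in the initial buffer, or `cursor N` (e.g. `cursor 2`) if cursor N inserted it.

Answer: cursor 2

Derivation:
After op 1 (insert('s')): buffer="xoswsqs" (len 7), cursors c1@3 c2@5 c3@7, authorship ..1.2.3
After op 2 (move_left): buffer="xoswsqs" (len 7), cursors c1@2 c2@4 c3@6, authorship ..1.2.3
After op 3 (insert('q')): buffer="xoqswqsqqs" (len 10), cursors c1@3 c2@6 c3@9, authorship ..11.22.33
After op 4 (insert('c')): buffer="xoqcswqcsqqcs" (len 13), cursors c1@4 c2@8 c3@12, authorship ..111.222.333
Authorship (.=original, N=cursor N): . . 1 1 1 . 2 2 2 . 3 3 3
Index 8: author = 2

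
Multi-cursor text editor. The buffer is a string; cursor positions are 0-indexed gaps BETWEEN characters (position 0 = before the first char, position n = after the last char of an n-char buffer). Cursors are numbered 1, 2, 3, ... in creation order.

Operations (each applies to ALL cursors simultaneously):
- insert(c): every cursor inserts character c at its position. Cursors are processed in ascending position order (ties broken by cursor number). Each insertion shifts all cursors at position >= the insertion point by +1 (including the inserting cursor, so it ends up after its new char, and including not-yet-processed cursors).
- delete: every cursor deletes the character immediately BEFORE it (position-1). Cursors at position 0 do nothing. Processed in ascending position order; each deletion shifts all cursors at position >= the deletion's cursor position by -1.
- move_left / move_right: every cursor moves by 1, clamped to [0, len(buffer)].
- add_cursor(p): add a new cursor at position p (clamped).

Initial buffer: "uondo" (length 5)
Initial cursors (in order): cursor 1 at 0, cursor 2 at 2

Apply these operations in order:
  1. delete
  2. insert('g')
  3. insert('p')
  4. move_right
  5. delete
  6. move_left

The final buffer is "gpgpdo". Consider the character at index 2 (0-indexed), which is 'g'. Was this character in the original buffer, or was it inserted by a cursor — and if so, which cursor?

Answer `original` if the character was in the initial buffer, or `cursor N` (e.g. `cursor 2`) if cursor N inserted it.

Answer: cursor 2

Derivation:
After op 1 (delete): buffer="undo" (len 4), cursors c1@0 c2@1, authorship ....
After op 2 (insert('g')): buffer="gugndo" (len 6), cursors c1@1 c2@3, authorship 1.2...
After op 3 (insert('p')): buffer="gpugpndo" (len 8), cursors c1@2 c2@5, authorship 11.22...
After op 4 (move_right): buffer="gpugpndo" (len 8), cursors c1@3 c2@6, authorship 11.22...
After op 5 (delete): buffer="gpgpdo" (len 6), cursors c1@2 c2@4, authorship 1122..
After op 6 (move_left): buffer="gpgpdo" (len 6), cursors c1@1 c2@3, authorship 1122..
Authorship (.=original, N=cursor N): 1 1 2 2 . .
Index 2: author = 2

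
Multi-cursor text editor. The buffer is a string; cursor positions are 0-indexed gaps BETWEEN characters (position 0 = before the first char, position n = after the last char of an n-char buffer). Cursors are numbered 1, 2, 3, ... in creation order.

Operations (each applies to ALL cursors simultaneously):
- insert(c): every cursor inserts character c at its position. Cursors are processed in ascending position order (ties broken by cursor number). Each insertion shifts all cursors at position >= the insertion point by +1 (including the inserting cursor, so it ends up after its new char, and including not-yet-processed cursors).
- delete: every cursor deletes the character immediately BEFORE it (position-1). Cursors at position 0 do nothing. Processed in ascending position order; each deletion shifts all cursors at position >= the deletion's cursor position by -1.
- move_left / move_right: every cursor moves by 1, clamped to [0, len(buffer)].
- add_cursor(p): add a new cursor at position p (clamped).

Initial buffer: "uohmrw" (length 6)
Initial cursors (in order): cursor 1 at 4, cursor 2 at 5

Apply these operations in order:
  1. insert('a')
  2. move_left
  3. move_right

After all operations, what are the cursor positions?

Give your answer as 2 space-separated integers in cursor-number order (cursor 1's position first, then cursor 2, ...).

After op 1 (insert('a')): buffer="uohmaraw" (len 8), cursors c1@5 c2@7, authorship ....1.2.
After op 2 (move_left): buffer="uohmaraw" (len 8), cursors c1@4 c2@6, authorship ....1.2.
After op 3 (move_right): buffer="uohmaraw" (len 8), cursors c1@5 c2@7, authorship ....1.2.

Answer: 5 7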